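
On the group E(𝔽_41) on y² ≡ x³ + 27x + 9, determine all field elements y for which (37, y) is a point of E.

1, 40

x³ + 27x + 9 = 51661 ≡ 1 (mod 41).
Square roots of 1 mod 41: 1 and 40 (since 1² = 1 ≡ 1).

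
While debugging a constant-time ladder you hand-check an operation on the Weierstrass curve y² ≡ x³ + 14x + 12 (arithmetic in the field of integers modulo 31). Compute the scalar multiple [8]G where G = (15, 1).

(27, 27)

Repeated addition: build up to 8G.
2G: tangent at (15, 1): λ = (3·15² + 14)/(2·1) ≡ 7/2. 2⁻¹ ≡ 16 (mod 31) since 2·16 = 32 ≡ 1, so λ ≡ 7·16 ≡ 19.
  x = λ² - 15 - 15 = 361 - 30 ≡ 21; y = λ·(15 - 21) - 1 ≡ 9. → (21, 9)
3G: (21, 9) + (15, 1). λ = (1 - 9)/(15 - 21) ≡ 23/25 mod 31. 25⁻¹ ≡ 5 (mod 31), so λ ≡ 22.
  x = λ² - 21 - 15 = 484 - 36 ≡ 14; y = λ·(21 - 14) - 9 ≡ 21. → (14, 21)
4G: (14, 21) + (15, 1). λ = (1 - 21)/(15 - 14) ≡ 11/1 mod 31. 1⁻¹ ≡ 1 (mod 31), so λ ≡ 11.
  x = λ² - 14 - 15 = 121 - 29 ≡ 30; y = λ·(14 - 30) - 21 ≡ 20. → (30, 20)
5G: (30, 20) + (15, 1). λ = (1 - 20)/(15 - 30) ≡ 12/16 mod 31. 16⁻¹ ≡ 2 (mod 31) since 16·2 = 32 ≡ 1, so λ ≡ 24.
  x = λ² - 30 - 15 = 576 - 45 ≡ 4; y = λ·(30 - 4) - 20 ≡ 15. → (4, 15)
6G: (4, 15) + (15, 1). λ = (1 - 15)/(15 - 4) ≡ 17/11 mod 31. 11⁻¹ ≡ 17 (mod 31) since 11·17 = 187 ≡ 1, so λ ≡ 10.
  x = λ² - 4 - 15 = 100 - 19 ≡ 19; y = λ·(4 - 19) - 15 ≡ 21. → (19, 21)
7G: (19, 21) + (15, 1). λ = (1 - 21)/(15 - 19) ≡ 11/27 mod 31. 27⁻¹ ≡ 23 (mod 31) since 27·23 = 621 ≡ 1, so λ ≡ 5.
  x = λ² - 19 - 15 = 25 - 34 ≡ 22; y = λ·(19 - 22) - 21 ≡ 26. → (22, 26)
8G: (22, 26) + (15, 1). λ = (1 - 26)/(15 - 22) ≡ 6/24 mod 31. 24⁻¹ ≡ 22 (mod 31), so λ ≡ 8.
  x = λ² - 22 - 15 = 64 - 37 ≡ 27; y = λ·(22 - 27) - 26 ≡ 27. → (27, 27)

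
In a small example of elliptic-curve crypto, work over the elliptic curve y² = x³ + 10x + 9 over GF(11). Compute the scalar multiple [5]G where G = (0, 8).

Repeated addition: build up to 5G.
2G: tangent at (0, 8): λ = (3·0² + 10)/(2·8) ≡ 10/5. 5⁻¹ ≡ 9 (mod 11), so λ ≡ 10·9 ≡ 2.
  x = λ² - 0 - 0 = 4 - 0 ≡ 4; y = λ·(0 - 4) - 8 ≡ 6. → (4, 6)
3G: (4, 6) + (0, 8). λ = (8 - 6)/(0 - 4) ≡ 2/7 mod 11. 7⁻¹ ≡ 8 (mod 11), so λ ≡ 5.
  x = λ² - 4 - 0 = 25 - 4 ≡ 10; y = λ·(4 - 10) - 6 ≡ 8. → (10, 8)
4G: (10, 8) + (0, 8). λ = (8 - 8)/(0 - 10) ≡ 0/1 mod 11. 1⁻¹ ≡ 1 (mod 11), so λ ≡ 0.
  x = λ² - 10 - 0 = 0 - 10 ≡ 1; y = λ·(10 - 1) - 8 ≡ 3. → (1, 3)
5G: (1, 3) + (0, 8). λ = (8 - 3)/(0 - 1) ≡ 5/10 mod 11. 10⁻¹ ≡ 10 (mod 11) since 10·10 = 100 ≡ 1, so λ ≡ 6.
  x = λ² - 1 - 0 = 36 - 1 ≡ 2; y = λ·(1 - 2) - 3 ≡ 2. → (2, 2)

(2, 2)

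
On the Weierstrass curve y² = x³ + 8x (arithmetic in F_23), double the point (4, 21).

tangent at (4, 21): λ = (3·4² + 8)/(2·21) ≡ 10/19. 19⁻¹ ≡ 17 (mod 23) since 19·17 = 323 ≡ 1, so λ ≡ 10·17 ≡ 9.
  x = λ² - 4 - 4 = 81 - 8 ≡ 4; y = λ·(4 - 4) - 21 ≡ 2. → (4, 2)

(4, 2)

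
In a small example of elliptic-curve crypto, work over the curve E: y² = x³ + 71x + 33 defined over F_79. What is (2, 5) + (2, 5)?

(72, 46)

tangent at (2, 5): λ = (3·2² + 71)/(2·5) ≡ 4/10. 10⁻¹ ≡ 8 (mod 79), so λ ≡ 4·8 ≡ 32.
  x = λ² - 2 - 2 = 1024 - 4 ≡ 72; y = λ·(2 - 72) - 5 ≡ 46. → (72, 46)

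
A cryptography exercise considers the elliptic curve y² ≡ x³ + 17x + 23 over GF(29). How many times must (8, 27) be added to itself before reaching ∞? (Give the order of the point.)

3

2P: tangent at (8, 27): λ = (3·8² + 17)/(2·27) ≡ 6/25. 25⁻¹ ≡ 7 (mod 29), so λ ≡ 6·7 ≡ 13.
  x = λ² - 8 - 8 = 169 - 16 ≡ 8; y = λ·(8 - 8) - 27 ≡ 2. → (8, 2)
3P: (8, 2) + (8, 27): same x and y₁ ≡ -y₂, so the sum is ∞.
3P = ∞, so the order is 3.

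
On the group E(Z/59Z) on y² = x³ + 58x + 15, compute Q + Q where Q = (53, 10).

tangent at (53, 10): λ = (3·53² + 58)/(2·10) ≡ 48/20. 20⁻¹ ≡ 3 (mod 59) since 20·3 = 60 ≡ 1, so λ ≡ 48·3 ≡ 26.
  x = λ² - 53 - 53 = 676 - 106 ≡ 39; y = λ·(53 - 39) - 10 ≡ 0. → (39, 0)

(39, 0)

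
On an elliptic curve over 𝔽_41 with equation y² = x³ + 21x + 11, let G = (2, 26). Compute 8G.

(7, 38)

Repeated addition: build up to 8G.
2G: tangent at (2, 26): λ = (3·2² + 21)/(2·26) ≡ 33/11. 11⁻¹ ≡ 15 (mod 41) since 11·15 = 165 ≡ 1, so λ ≡ 33·15 ≡ 3.
  x = λ² - 2 - 2 = 9 - 4 ≡ 5; y = λ·(2 - 5) - 26 ≡ 6. → (5, 6)
3G: (5, 6) + (2, 26). λ = (26 - 6)/(2 - 5) ≡ 20/38 mod 41. 38⁻¹ ≡ 27 (mod 41), so λ ≡ 7.
  x = λ² - 5 - 2 = 49 - 7 ≡ 1; y = λ·(5 - 1) - 6 ≡ 22. → (1, 22)
4G: (1, 22) + (2, 26). λ = (26 - 22)/(2 - 1) ≡ 4/1 mod 41. 1⁻¹ ≡ 1 (mod 41) since 1·1 = 1 ≡ 1, so λ ≡ 4.
  x = λ² - 1 - 2 = 16 - 3 ≡ 13; y = λ·(1 - 13) - 22 ≡ 12. → (13, 12)
5G: (13, 12) + (2, 26). λ = (26 - 12)/(2 - 13) ≡ 14/30 mod 41. 30⁻¹ ≡ 26 (mod 41) since 30·26 = 780 ≡ 1, so λ ≡ 36.
  x = λ² - 13 - 2 = 1296 - 15 ≡ 10; y = λ·(13 - 10) - 12 ≡ 14. → (10, 14)
6G: (10, 14) + (2, 26). λ = (26 - 14)/(2 - 10) ≡ 12/33 mod 41. 33⁻¹ ≡ 5 (mod 41), so λ ≡ 19.
  x = λ² - 10 - 2 = 361 - 12 ≡ 21; y = λ·(10 - 21) - 14 ≡ 23. → (21, 23)
7G: (21, 23) + (2, 26). λ = (26 - 23)/(2 - 21) ≡ 3/22 mod 41. 22⁻¹ ≡ 28 (mod 41), so λ ≡ 2.
  x = λ² - 21 - 2 = 4 - 23 ≡ 22; y = λ·(21 - 22) - 23 ≡ 16. → (22, 16)
8G: (22, 16) + (2, 26). λ = (26 - 16)/(2 - 22) ≡ 10/21 mod 41. 21⁻¹ ≡ 2 (mod 41), so λ ≡ 20.
  x = λ² - 22 - 2 = 400 - 24 ≡ 7; y = λ·(22 - 7) - 16 ≡ 38. → (7, 38)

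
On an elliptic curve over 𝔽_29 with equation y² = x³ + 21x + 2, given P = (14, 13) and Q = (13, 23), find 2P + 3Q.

First 2P:
Repeated addition: build up to 2P.
2P: tangent at (14, 13): λ = (3·14² + 21)/(2·13) ≡ 0/26. 26⁻¹ ≡ 19 (mod 29), so λ ≡ 0·19 ≡ 0.
  x = λ² - 14 - 14 = 0 - 28 ≡ 1; y = λ·(14 - 1) - 13 ≡ 16. → (1, 16)
2P = (1, 16).
Next 3Q:
Repeated addition: build up to 3Q.
2Q: tangent at (13, 23): λ = (3·13² + 21)/(2·23) ≡ 6/17. 17⁻¹ ≡ 12 (mod 29), so λ ≡ 6·12 ≡ 14.
  x = λ² - 13 - 13 = 196 - 26 ≡ 25; y = λ·(13 - 25) - 23 ≡ 12. → (25, 12)
3Q: (25, 12) + (13, 23). λ = (23 - 12)/(13 - 25) ≡ 11/17 mod 29. 17⁻¹ ≡ 12 (mod 29) since 17·12 = 204 ≡ 1, so λ ≡ 16.
  x = λ² - 25 - 13 = 256 - 38 ≡ 15; y = λ·(25 - 15) - 12 ≡ 3. → (15, 3)
3Q = (15, 3).
Finally 2P + 3Q:
(1, 16) + (15, 3). λ = (3 - 16)/(15 - 1) ≡ 16/14 mod 29. 14⁻¹ ≡ 27 (mod 29), so λ ≡ 26.
  x = λ² - 1 - 15 = 676 - 16 ≡ 22; y = λ·(1 - 22) - 16 ≡ 18. → (22, 18)

(22, 18)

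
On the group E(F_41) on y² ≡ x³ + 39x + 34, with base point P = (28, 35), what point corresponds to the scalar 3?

(13, 14)

Repeated addition: build up to 3P.
2P: tangent at (28, 35): λ = (3·28² + 39)/(2·35) ≡ 13/29. 29⁻¹ ≡ 17 (mod 41) since 29·17 = 493 ≡ 1, so λ ≡ 13·17 ≡ 16.
  x = λ² - 28 - 28 = 256 - 56 ≡ 36; y = λ·(28 - 36) - 35 ≡ 1. → (36, 1)
3P: (36, 1) + (28, 35). λ = (35 - 1)/(28 - 36) ≡ 34/33 mod 41. 33⁻¹ ≡ 5 (mod 41), so λ ≡ 6.
  x = λ² - 36 - 28 = 36 - 64 ≡ 13; y = λ·(36 - 13) - 1 ≡ 14. → (13, 14)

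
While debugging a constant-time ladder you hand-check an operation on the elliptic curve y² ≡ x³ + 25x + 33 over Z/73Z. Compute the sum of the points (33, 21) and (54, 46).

(24, 21)

(33, 21) + (54, 46). λ = (46 - 21)/(54 - 33) ≡ 25/21 mod 73. 21⁻¹ ≡ 7 (mod 73), so λ ≡ 29.
  x = λ² - 33 - 54 = 841 - 87 ≡ 24; y = λ·(33 - 24) - 21 ≡ 21. → (24, 21)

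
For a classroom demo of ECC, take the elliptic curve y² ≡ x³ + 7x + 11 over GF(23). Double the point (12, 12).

(3, 6)

tangent at (12, 12): λ = (3·12² + 7)/(2·12) ≡ 2/1. 1⁻¹ ≡ 1 (mod 23) since 1·1 = 1 ≡ 1, so λ ≡ 2·1 ≡ 2.
  x = λ² - 12 - 12 = 4 - 24 ≡ 3; y = λ·(12 - 3) - 12 ≡ 6. → (3, 6)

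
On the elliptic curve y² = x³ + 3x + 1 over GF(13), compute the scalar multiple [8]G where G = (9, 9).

(10, 11)

Double-and-add on 8 = (1000)₂. Start with G = (9, 9) for the leading 1-bit.
double: tangent at (9, 9): λ = (3·9² + 3)/(2·9) ≡ 12/5. 5⁻¹ ≡ 8 (mod 13) since 5·8 = 40 ≡ 1, so λ ≡ 12·8 ≡ 5.
  x = λ² - 9 - 9 = 25 - 18 ≡ 7; y = λ·(9 - 7) - 9 ≡ 1. → (7, 1)
double: tangent at (7, 1): λ = (3·7² + 3)/(2·1) ≡ 7/2. 2⁻¹ ≡ 7 (mod 13), so λ ≡ 7·7 ≡ 10.
  x = λ² - 7 - 7 = 100 - 14 ≡ 8; y = λ·(7 - 8) - 1 ≡ 2. → (8, 2)
double: tangent at (8, 2): λ = (3·8² + 3)/(2·2) ≡ 0/4. 4⁻¹ ≡ 10 (mod 13), so λ ≡ 0·10 ≡ 0.
  x = λ² - 8 - 8 = 0 - 16 ≡ 10; y = λ·(8 - 10) - 2 ≡ 11. → (10, 11)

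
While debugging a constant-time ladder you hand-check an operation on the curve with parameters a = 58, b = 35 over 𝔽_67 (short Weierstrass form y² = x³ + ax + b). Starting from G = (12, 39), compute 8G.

(19, 31)

Repeated addition: build up to 8G.
2G: tangent at (12, 39): λ = (3·12² + 58)/(2·39) ≡ 21/11. 11⁻¹ ≡ 61 (mod 67), so λ ≡ 21·61 ≡ 8.
  x = λ² - 12 - 12 = 64 - 24 ≡ 40; y = λ·(12 - 40) - 39 ≡ 5. → (40, 5)
3G: (40, 5) + (12, 39). λ = (39 - 5)/(12 - 40) ≡ 34/39 mod 67. 39⁻¹ ≡ 55 (mod 67), so λ ≡ 61.
  x = λ² - 40 - 12 = 3721 - 52 ≡ 51; y = λ·(40 - 51) - 5 ≡ 61. → (51, 61)
4G: (51, 61) + (12, 39). λ = (39 - 61)/(12 - 51) ≡ 45/28 mod 67. 28⁻¹ ≡ 12 (mod 67) since 28·12 = 336 ≡ 1, so λ ≡ 4.
  x = λ² - 51 - 12 = 16 - 63 ≡ 20; y = λ·(51 - 20) - 61 ≡ 63. → (20, 63)
5G: (20, 63) + (12, 39). λ = (39 - 63)/(12 - 20) ≡ 43/59 mod 67. 59⁻¹ ≡ 25 (mod 67) since 59·25 = 1475 ≡ 1, so λ ≡ 3.
  x = λ² - 20 - 12 = 9 - 32 ≡ 44; y = λ·(20 - 44) - 63 ≡ 66. → (44, 66)
6G: (44, 66) + (12, 39). λ = (39 - 66)/(12 - 44) ≡ 40/35 mod 67. 35⁻¹ ≡ 23 (mod 67), so λ ≡ 49.
  x = λ² - 44 - 12 = 2401 - 56 ≡ 0; y = λ·(44 - 0) - 66 ≡ 13. → (0, 13)
7G: (0, 13) + (12, 39). λ = (39 - 13)/(12 - 0) ≡ 26/12 mod 67. 12⁻¹ ≡ 28 (mod 67), so λ ≡ 58.
  x = λ² - 0 - 12 = 3364 - 12 ≡ 2; y = λ·(0 - 2) - 13 ≡ 5. → (2, 5)
8G: (2, 5) + (12, 39). λ = (39 - 5)/(12 - 2) ≡ 34/10 mod 67. 10⁻¹ ≡ 47 (mod 67), so λ ≡ 57.
  x = λ² - 2 - 12 = 3249 - 14 ≡ 19; y = λ·(2 - 19) - 5 ≡ 31. → (19, 31)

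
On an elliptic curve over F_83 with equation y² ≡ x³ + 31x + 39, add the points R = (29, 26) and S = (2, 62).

(29, 26) + (2, 62). λ = (62 - 26)/(2 - 29) ≡ 36/56 mod 83. 56⁻¹ ≡ 43 (mod 83), so λ ≡ 54.
  x = λ² - 29 - 2 = 2916 - 31 ≡ 63; y = λ·(29 - 63) - 26 ≡ 47. → (63, 47)

(63, 47)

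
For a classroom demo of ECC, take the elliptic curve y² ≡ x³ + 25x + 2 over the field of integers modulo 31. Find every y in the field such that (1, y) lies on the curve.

11, 20

x³ + 25x + 2 = 28 ≡ 28 (mod 31).
Square roots of 28 mod 31: 11 and 20 (since 11² = 121 ≡ 28).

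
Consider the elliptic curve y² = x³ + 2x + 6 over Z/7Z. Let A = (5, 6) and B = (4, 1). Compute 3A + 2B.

First 3A:
Repeated addition: build up to 3A.
2A: tangent at (5, 6): λ = (3·5² + 2)/(2·6) ≡ 0/5. 5⁻¹ ≡ 3 (mod 7), so λ ≡ 0·3 ≡ 0.
  x = λ² - 5 - 5 = 0 - 10 ≡ 4; y = λ·(5 - 4) - 6 ≡ 1. → (4, 1)
3A: (4, 1) + (5, 6). λ = (6 - 1)/(5 - 4) ≡ 5/1 mod 7. 1⁻¹ ≡ 1 (mod 7), so λ ≡ 5.
  x = λ² - 4 - 5 = 25 - 9 ≡ 2; y = λ·(4 - 2) - 1 ≡ 2. → (2, 2)
3A = (2, 2).
Next 2B:
Repeated addition: build up to 2B.
2B: tangent at (4, 1): λ = (3·4² + 2)/(2·1) ≡ 1/2. 2⁻¹ ≡ 4 (mod 7), so λ ≡ 1·4 ≡ 4.
  x = λ² - 4 - 4 = 16 - 8 ≡ 1; y = λ·(4 - 1) - 1 ≡ 4. → (1, 4)
2B = (1, 4).
Finally 3A + 2B:
(2, 2) + (1, 4). λ = (4 - 2)/(1 - 2) ≡ 2/6 mod 7. 6⁻¹ ≡ 6 (mod 7), so λ ≡ 5.
  x = λ² - 2 - 1 = 25 - 3 ≡ 1; y = λ·(2 - 1) - 2 ≡ 3. → (1, 3)

(1, 3)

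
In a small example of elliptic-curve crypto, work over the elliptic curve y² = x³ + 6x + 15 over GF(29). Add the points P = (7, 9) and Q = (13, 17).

(7, 9) + (13, 17). λ = (17 - 9)/(13 - 7) ≡ 8/6 mod 29. 6⁻¹ ≡ 5 (mod 29), so λ ≡ 11.
  x = λ² - 7 - 13 = 121 - 20 ≡ 14; y = λ·(7 - 14) - 9 ≡ 1. → (14, 1)

(14, 1)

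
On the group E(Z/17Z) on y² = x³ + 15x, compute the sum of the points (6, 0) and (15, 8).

(14, 8)

(6, 0) + (15, 8). λ = (8 - 0)/(15 - 6) ≡ 8/9 mod 17. 9⁻¹ ≡ 2 (mod 17), so λ ≡ 16.
  x = λ² - 6 - 15 = 256 - 21 ≡ 14; y = λ·(6 - 14) - 0 ≡ 8. → (14, 8)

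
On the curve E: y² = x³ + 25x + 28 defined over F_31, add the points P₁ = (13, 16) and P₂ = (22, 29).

(0, 20)

(13, 16) + (22, 29). λ = (29 - 16)/(22 - 13) ≡ 13/9 mod 31. 9⁻¹ ≡ 7 (mod 31) since 9·7 = 63 ≡ 1, so λ ≡ 29.
  x = λ² - 13 - 22 = 841 - 35 ≡ 0; y = λ·(13 - 0) - 16 ≡ 20. → (0, 20)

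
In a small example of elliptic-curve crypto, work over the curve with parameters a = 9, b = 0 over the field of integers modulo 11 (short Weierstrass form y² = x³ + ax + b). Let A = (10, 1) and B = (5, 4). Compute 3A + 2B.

(10, 10)

First 3A:
Repeated addition: build up to 3A.
2A: tangent at (10, 1): λ = (3·10² + 9)/(2·1) ≡ 1/2. 2⁻¹ ≡ 6 (mod 11) since 2·6 = 12 ≡ 1, so λ ≡ 1·6 ≡ 6.
  x = λ² - 10 - 10 = 36 - 20 ≡ 5; y = λ·(10 - 5) - 1 ≡ 7. → (5, 7)
3A: (5, 7) + (10, 1). λ = (1 - 7)/(10 - 5) ≡ 5/5 mod 11. 5⁻¹ ≡ 9 (mod 11), so λ ≡ 1.
  x = λ² - 5 - 10 = 1 - 15 ≡ 8; y = λ·(5 - 8) - 7 ≡ 1. → (8, 1)
3A = (8, 1).
Next 2B:
Repeated addition: build up to 2B.
2B: tangent at (5, 4): λ = (3·5² + 9)/(2·4) ≡ 7/8. 8⁻¹ ≡ 7 (mod 11), so λ ≡ 7·7 ≡ 5.
  x = λ² - 5 - 5 = 25 - 10 ≡ 4; y = λ·(5 - 4) - 4 ≡ 1. → (4, 1)
2B = (4, 1).
Finally 3A + 2B:
(8, 1) + (4, 1). λ = (1 - 1)/(4 - 8) ≡ 0/7 mod 11. 7⁻¹ ≡ 8 (mod 11), so λ ≡ 0.
  x = λ² - 8 - 4 = 0 - 12 ≡ 10; y = λ·(8 - 10) - 1 ≡ 10. → (10, 10)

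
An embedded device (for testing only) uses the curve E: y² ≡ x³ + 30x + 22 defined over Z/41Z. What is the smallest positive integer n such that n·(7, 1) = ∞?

2P: tangent at (7, 1): λ = (3·7² + 30)/(2·1) ≡ 13/2. 2⁻¹ ≡ 21 (mod 41), so λ ≡ 13·21 ≡ 27.
  x = λ² - 7 - 7 = 729 - 14 ≡ 18; y = λ·(7 - 18) - 1 ≡ 30. → (18, 30)
3P: (18, 30) + (7, 1). λ = (1 - 30)/(7 - 18) ≡ 12/30 mod 41. 30⁻¹ ≡ 26 (mod 41) since 30·26 = 780 ≡ 1, so λ ≡ 25.
  x = λ² - 18 - 7 = 625 - 25 ≡ 26; y = λ·(18 - 26) - 30 ≡ 16. → (26, 16)
4P: (26, 16) + (7, 1). λ = (1 - 16)/(7 - 26) ≡ 26/22 mod 41. 22⁻¹ ≡ 28 (mod 41), so λ ≡ 31.
  x = λ² - 26 - 7 = 961 - 33 ≡ 26; y = λ·(26 - 26) - 16 ≡ 25. → (26, 25)
5P: (26, 25) + (7, 1). λ = (1 - 25)/(7 - 26) ≡ 17/22 mod 41. 22⁻¹ ≡ 28 (mod 41) since 22·28 = 616 ≡ 1, so λ ≡ 25.
  x = λ² - 26 - 7 = 625 - 33 ≡ 18; y = λ·(26 - 18) - 25 ≡ 11. → (18, 11)
6P: (18, 11) + (7, 1). λ = (1 - 11)/(7 - 18) ≡ 31/30 mod 41. 30⁻¹ ≡ 26 (mod 41) since 30·26 = 780 ≡ 1, so λ ≡ 27.
  x = λ² - 18 - 7 = 729 - 25 ≡ 7; y = λ·(18 - 7) - 11 ≡ 40. → (7, 40)
7P: (7, 40) + (7, 1): same x and y₁ ≡ -y₂, so the sum is ∞.
7P = ∞, so the order is 7.

7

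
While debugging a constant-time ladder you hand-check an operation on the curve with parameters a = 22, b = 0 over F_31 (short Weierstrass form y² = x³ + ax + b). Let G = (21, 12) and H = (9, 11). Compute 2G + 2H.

First 2G:
Repeated addition: build up to 2G.
2G: tangent at (21, 12): λ = (3·21² + 22)/(2·12) ≡ 12/24. 24⁻¹ ≡ 22 (mod 31), so λ ≡ 12·22 ≡ 16.
  x = λ² - 21 - 21 = 256 - 42 ≡ 28; y = λ·(21 - 28) - 12 ≡ 0. → (28, 0)
2G = (28, 0).
Next 2H:
Repeated addition: build up to 2H.
2H: tangent at (9, 11): λ = (3·9² + 22)/(2·11) ≡ 17/22. 22⁻¹ ≡ 24 (mod 31) since 22·24 = 528 ≡ 1, so λ ≡ 17·24 ≡ 5.
  x = λ² - 9 - 9 = 25 - 18 ≡ 7; y = λ·(9 - 7) - 11 ≡ 30. → (7, 30)
2H = (7, 30).
Finally 2G + 2H:
(28, 0) + (7, 30). λ = (30 - 0)/(7 - 28) ≡ 30/10 mod 31. 10⁻¹ ≡ 28 (mod 31) since 10·28 = 280 ≡ 1, so λ ≡ 3.
  x = λ² - 28 - 7 = 9 - 35 ≡ 5; y = λ·(28 - 5) - 0 ≡ 7. → (5, 7)

(5, 7)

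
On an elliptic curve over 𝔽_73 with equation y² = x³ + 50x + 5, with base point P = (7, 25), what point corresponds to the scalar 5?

(11, 34)

Double-and-add on 5 = (101)₂. Start with P = (7, 25) for the leading 1-bit.
double: tangent at (7, 25): λ = (3·7² + 50)/(2·25) ≡ 51/50. 50⁻¹ ≡ 19 (mod 73), so λ ≡ 51·19 ≡ 20.
  x = λ² - 7 - 7 = 400 - 14 ≡ 21; y = λ·(7 - 21) - 25 ≡ 60. → (21, 60)
double: tangent at (21, 60): λ = (3·21² + 50)/(2·60) ≡ 59/47. 47⁻¹ ≡ 14 (mod 73), so λ ≡ 59·14 ≡ 23.
  x = λ² - 21 - 21 = 529 - 42 ≡ 49; y = λ·(21 - 49) - 60 ≡ 26. → (49, 26)
add P: (49, 26) + (7, 25). λ = (25 - 26)/(7 - 49) ≡ 72/31 mod 73. 31⁻¹ ≡ 33 (mod 73) since 31·33 = 1023 ≡ 1, so λ ≡ 40.
  x = λ² - 49 - 7 = 1600 - 56 ≡ 11; y = λ·(49 - 11) - 26 ≡ 34. → (11, 34)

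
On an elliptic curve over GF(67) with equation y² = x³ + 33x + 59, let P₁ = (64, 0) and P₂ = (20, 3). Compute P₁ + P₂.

(64, 0) + (20, 3). λ = (3 - 0)/(20 - 64) ≡ 3/23 mod 67. 23⁻¹ ≡ 35 (mod 67), so λ ≡ 38.
  x = λ² - 64 - 20 = 1444 - 84 ≡ 20; y = λ·(64 - 20) - 0 ≡ 64. → (20, 64)

(20, 64)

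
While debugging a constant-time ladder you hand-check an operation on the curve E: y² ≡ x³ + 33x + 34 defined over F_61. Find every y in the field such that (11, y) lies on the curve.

9, 52

x³ + 33x + 34 = 1728 ≡ 20 (mod 61).
Square roots of 20 mod 61: 9 and 52 (since 9² = 81 ≡ 20).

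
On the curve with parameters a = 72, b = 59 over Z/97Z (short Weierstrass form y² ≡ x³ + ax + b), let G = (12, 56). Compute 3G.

Repeated addition: build up to 3G.
2G: tangent at (12, 56): λ = (3·12² + 72)/(2·56) ≡ 19/15. 15⁻¹ ≡ 13 (mod 97) since 15·13 = 195 ≡ 1, so λ ≡ 19·13 ≡ 53.
  x = λ² - 12 - 12 = 2809 - 24 ≡ 69; y = λ·(12 - 69) - 56 ≡ 27. → (69, 27)
3G: (69, 27) + (12, 56). λ = (56 - 27)/(12 - 69) ≡ 29/40 mod 97. 40⁻¹ ≡ 17 (mod 97), so λ ≡ 8.
  x = λ² - 69 - 12 = 64 - 81 ≡ 80; y = λ·(69 - 80) - 27 ≡ 79. → (80, 79)

(80, 79)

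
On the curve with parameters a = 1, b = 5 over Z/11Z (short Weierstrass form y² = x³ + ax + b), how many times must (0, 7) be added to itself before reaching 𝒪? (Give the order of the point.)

2P: tangent at (0, 7): λ = (3·0² + 1)/(2·7) ≡ 1/3. 3⁻¹ ≡ 4 (mod 11) since 3·4 = 12 ≡ 1, so λ ≡ 1·4 ≡ 4.
  x = λ² - 0 - 0 = 16 - 0 ≡ 5; y = λ·(0 - 5) - 7 ≡ 6. → (5, 6)
3P: (5, 6) + (0, 7). λ = (7 - 6)/(0 - 5) ≡ 1/6 mod 11. 6⁻¹ ≡ 2 (mod 11) since 6·2 = 12 ≡ 1, so λ ≡ 2.
  x = λ² - 5 - 0 = 4 - 5 ≡ 10; y = λ·(5 - 10) - 6 ≡ 6. → (10, 6)
4P: (10, 6) + (0, 7). λ = (7 - 6)/(0 - 10) ≡ 1/1 mod 11. 1⁻¹ ≡ 1 (mod 11) since 1·1 = 1 ≡ 1, so λ ≡ 1.
  x = λ² - 10 - 0 = 1 - 10 ≡ 2; y = λ·(10 - 2) - 6 ≡ 2. → (2, 2)
5P: (2, 2) + (0, 7). λ = (7 - 2)/(0 - 2) ≡ 5/9 mod 11. 9⁻¹ ≡ 5 (mod 11), so λ ≡ 3.
  x = λ² - 2 - 0 = 9 - 2 ≡ 7; y = λ·(2 - 7) - 2 ≡ 5. → (7, 5)
6P: (7, 5) + (0, 7). λ = (7 - 5)/(0 - 7) ≡ 2/4 mod 11. 4⁻¹ ≡ 3 (mod 11) since 4·3 = 12 ≡ 1, so λ ≡ 6.
  x = λ² - 7 - 0 = 36 - 7 ≡ 7; y = λ·(7 - 7) - 5 ≡ 6. → (7, 6)
7P: (7, 6) + (0, 7). λ = (7 - 6)/(0 - 7) ≡ 1/4 mod 11. 4⁻¹ ≡ 3 (mod 11) since 4·3 = 12 ≡ 1, so λ ≡ 3.
  x = λ² - 7 - 0 = 9 - 7 ≡ 2; y = λ·(7 - 2) - 6 ≡ 9. → (2, 9)
8P: (2, 9) + (0, 7). λ = (7 - 9)/(0 - 2) ≡ 9/9 mod 11. 9⁻¹ ≡ 5 (mod 11) since 9·5 = 45 ≡ 1, so λ ≡ 1.
  x = λ² - 2 - 0 = 1 - 2 ≡ 10; y = λ·(2 - 10) - 9 ≡ 5. → (10, 5)
9P: (10, 5) + (0, 7). λ = (7 - 5)/(0 - 10) ≡ 2/1 mod 11. 1⁻¹ ≡ 1 (mod 11) since 1·1 = 1 ≡ 1, so λ ≡ 2.
  x = λ² - 10 - 0 = 4 - 10 ≡ 5; y = λ·(10 - 5) - 5 ≡ 5. → (5, 5)
10P: (5, 5) + (0, 7). λ = (7 - 5)/(0 - 5) ≡ 2/6 mod 11. 6⁻¹ ≡ 2 (mod 11), so λ ≡ 4.
  x = λ² - 5 - 0 = 16 - 5 ≡ 0; y = λ·(5 - 0) - 5 ≡ 4. → (0, 4)
11P: (0, 4) + (0, 7): same x and y₁ ≡ -y₂, so the sum is 𝒪.
11P = 𝒪, so the order is 11.

11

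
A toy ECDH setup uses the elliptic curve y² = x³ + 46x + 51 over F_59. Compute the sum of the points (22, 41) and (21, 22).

(22, 41) + (21, 22). λ = (22 - 41)/(21 - 22) ≡ 40/58 mod 59. 58⁻¹ ≡ 58 (mod 59), so λ ≡ 19.
  x = λ² - 22 - 21 = 361 - 43 ≡ 23; y = λ·(22 - 23) - 41 ≡ 58. → (23, 58)

(23, 58)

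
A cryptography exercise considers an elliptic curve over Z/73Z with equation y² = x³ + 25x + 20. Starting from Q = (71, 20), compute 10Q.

(39, 69)

Double-and-add on 10 = (1010)₂. Start with Q = (71, 20) for the leading 1-bit.
double: tangent at (71, 20): λ = (3·71² + 25)/(2·20) ≡ 37/40. 40⁻¹ ≡ 42 (mod 73), so λ ≡ 37·42 ≡ 21.
  x = λ² - 71 - 71 = 441 - 142 ≡ 7; y = λ·(71 - 7) - 20 ≡ 10. → (7, 10)
double: tangent at (7, 10): λ = (3·7² + 25)/(2·10) ≡ 26/20. 20⁻¹ ≡ 11 (mod 73) since 20·11 = 220 ≡ 1, so λ ≡ 26·11 ≡ 67.
  x = λ² - 7 - 7 = 4489 - 14 ≡ 22; y = λ·(7 - 22) - 10 ≡ 7. → (22, 7)
add Q: (22, 7) + (71, 20). λ = (20 - 7)/(71 - 22) ≡ 13/49 mod 73. 49⁻¹ ≡ 3 (mod 73), so λ ≡ 39.
  x = λ² - 22 - 71 = 1521 - 93 ≡ 41; y = λ·(22 - 41) - 7 ≡ 55. → (41, 55)
double: tangent at (41, 55): λ = (3·41² + 25)/(2·55) ≡ 31/37. 37⁻¹ ≡ 2 (mod 73) since 37·2 = 74 ≡ 1, so λ ≡ 31·2 ≡ 62.
  x = λ² - 41 - 41 = 3844 - 82 ≡ 39; y = λ·(41 - 39) - 55 ≡ 69. → (39, 69)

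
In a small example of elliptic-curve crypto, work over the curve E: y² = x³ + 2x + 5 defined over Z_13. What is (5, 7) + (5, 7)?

(4, 5)

tangent at (5, 7): λ = (3·5² + 2)/(2·7) ≡ 12/1. 1⁻¹ ≡ 1 (mod 13) since 1·1 = 1 ≡ 1, so λ ≡ 12·1 ≡ 12.
  x = λ² - 5 - 5 = 144 - 10 ≡ 4; y = λ·(5 - 4) - 7 ≡ 5. → (4, 5)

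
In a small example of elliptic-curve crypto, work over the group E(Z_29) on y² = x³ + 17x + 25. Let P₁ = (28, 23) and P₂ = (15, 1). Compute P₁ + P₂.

(28, 23) + (15, 1). λ = (1 - 23)/(15 - 28) ≡ 7/16 mod 29. 16⁻¹ ≡ 20 (mod 29), so λ ≡ 24.
  x = λ² - 28 - 15 = 576 - 43 ≡ 11; y = λ·(28 - 11) - 23 ≡ 8. → (11, 8)

(11, 8)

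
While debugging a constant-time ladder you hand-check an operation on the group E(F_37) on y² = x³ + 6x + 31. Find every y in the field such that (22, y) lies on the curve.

9, 28

x³ + 6x + 31 = 10811 ≡ 7 (mod 37).
Square roots of 7 mod 37: 9 and 28 (since 9² = 81 ≡ 7).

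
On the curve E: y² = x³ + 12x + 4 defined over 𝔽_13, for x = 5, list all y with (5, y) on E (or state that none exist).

none

x³ + 12x + 4 = 189 ≡ 7 (mod 13).
7 is a non-residue mod 13; no y exists.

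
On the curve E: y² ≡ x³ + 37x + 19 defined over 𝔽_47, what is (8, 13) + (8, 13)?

tangent at (8, 13): λ = (3·8² + 37)/(2·13) ≡ 41/26. 26⁻¹ ≡ 38 (mod 47), so λ ≡ 41·38 ≡ 7.
  x = λ² - 8 - 8 = 49 - 16 ≡ 33; y = λ·(8 - 33) - 13 ≡ 0. → (33, 0)

(33, 0)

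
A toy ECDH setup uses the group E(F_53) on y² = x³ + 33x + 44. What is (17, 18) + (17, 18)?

tangent at (17, 18): λ = (3·17² + 33)/(2·18) ≡ 52/36. 36⁻¹ ≡ 28 (mod 53) since 36·28 = 1008 ≡ 1, so λ ≡ 52·28 ≡ 25.
  x = λ² - 17 - 17 = 625 - 34 ≡ 8; y = λ·(17 - 8) - 18 ≡ 48. → (8, 48)

(8, 48)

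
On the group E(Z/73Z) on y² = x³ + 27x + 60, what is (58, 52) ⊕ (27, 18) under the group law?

(60, 40)

(58, 52) + (27, 18). λ = (18 - 52)/(27 - 58) ≡ 39/42 mod 73. 42⁻¹ ≡ 40 (mod 73) since 42·40 = 1680 ≡ 1, so λ ≡ 27.
  x = λ² - 58 - 27 = 729 - 85 ≡ 60; y = λ·(58 - 60) - 52 ≡ 40. → (60, 40)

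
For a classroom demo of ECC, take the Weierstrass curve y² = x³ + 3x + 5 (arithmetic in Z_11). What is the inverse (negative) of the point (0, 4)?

-(0, 4) = (0, -4 mod 11) = (0, 7).

(0, 7)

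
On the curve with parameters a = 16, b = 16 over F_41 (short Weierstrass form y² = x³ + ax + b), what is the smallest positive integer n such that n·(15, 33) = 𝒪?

12

2P: tangent at (15, 33): λ = (3·15² + 16)/(2·33) ≡ 35/25. 25⁻¹ ≡ 23 (mod 41), so λ ≡ 35·23 ≡ 26.
  x = λ² - 15 - 15 = 676 - 30 ≡ 31; y = λ·(15 - 31) - 33 ≡ 2. → (31, 2)
3P: (31, 2) + (15, 33). λ = (33 - 2)/(15 - 31) ≡ 31/25 mod 41. 25⁻¹ ≡ 23 (mod 41), so λ ≡ 16.
  x = λ² - 31 - 15 = 256 - 46 ≡ 5; y = λ·(31 - 5) - 2 ≡ 4. → (5, 4)
4P: (5, 4) + (15, 33). λ = (33 - 4)/(15 - 5) ≡ 29/10 mod 41. 10⁻¹ ≡ 37 (mod 41) since 10·37 = 370 ≡ 1, so λ ≡ 7.
  x = λ² - 5 - 15 = 49 - 20 ≡ 29; y = λ·(5 - 29) - 4 ≡ 33. → (29, 33)
5P: (29, 33) + (15, 33). λ = (33 - 33)/(15 - 29) ≡ 0/27 mod 41. 27⁻¹ ≡ 38 (mod 41) since 27·38 = 1026 ≡ 1, so λ ≡ 0.
  x = λ² - 29 - 15 = 0 - 44 ≡ 38; y = λ·(29 - 38) - 33 ≡ 8. → (38, 8)
6P: (38, 8) + (15, 33). λ = (33 - 8)/(15 - 38) ≡ 25/18 mod 41. 18⁻¹ ≡ 16 (mod 41), so λ ≡ 31.
  x = λ² - 38 - 15 = 961 - 53 ≡ 6; y = λ·(38 - 6) - 8 ≡ 0. → (6, 0)
7P: (6, 0) + (15, 33). λ = (33 - 0)/(15 - 6) ≡ 33/9 mod 41. 9⁻¹ ≡ 32 (mod 41), so λ ≡ 31.
  x = λ² - 6 - 15 = 961 - 21 ≡ 38; y = λ·(6 - 38) - 0 ≡ 33. → (38, 33)
8P: (38, 33) + (15, 33). λ = (33 - 33)/(15 - 38) ≡ 0/18 mod 41. 18⁻¹ ≡ 16 (mod 41) since 18·16 = 288 ≡ 1, so λ ≡ 0.
  x = λ² - 38 - 15 = 0 - 53 ≡ 29; y = λ·(38 - 29) - 33 ≡ 8. → (29, 8)
9P: (29, 8) + (15, 33). λ = (33 - 8)/(15 - 29) ≡ 25/27 mod 41. 27⁻¹ ≡ 38 (mod 41), so λ ≡ 7.
  x = λ² - 29 - 15 = 49 - 44 ≡ 5; y = λ·(29 - 5) - 8 ≡ 37. → (5, 37)
10P: (5, 37) + (15, 33). λ = (33 - 37)/(15 - 5) ≡ 37/10 mod 41. 10⁻¹ ≡ 37 (mod 41) since 10·37 = 370 ≡ 1, so λ ≡ 16.
  x = λ² - 5 - 15 = 256 - 20 ≡ 31; y = λ·(5 - 31) - 37 ≡ 39. → (31, 39)
11P: (31, 39) + (15, 33). λ = (33 - 39)/(15 - 31) ≡ 35/25 mod 41. 25⁻¹ ≡ 23 (mod 41), so λ ≡ 26.
  x = λ² - 31 - 15 = 676 - 46 ≡ 15; y = λ·(31 - 15) - 39 ≡ 8. → (15, 8)
12P: (15, 8) + (15, 33): same x and y₁ ≡ -y₂, so the sum is 𝒪.
12P = 𝒪, so the order is 12.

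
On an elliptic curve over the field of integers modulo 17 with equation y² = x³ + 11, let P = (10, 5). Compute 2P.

tangent at (10, 5): λ = (3·10² + 0)/(2·5) ≡ 11/10. 10⁻¹ ≡ 12 (mod 17), so λ ≡ 11·12 ≡ 13.
  x = λ² - 10 - 10 = 169 - 20 ≡ 13; y = λ·(10 - 13) - 5 ≡ 7. → (13, 7)

(13, 7)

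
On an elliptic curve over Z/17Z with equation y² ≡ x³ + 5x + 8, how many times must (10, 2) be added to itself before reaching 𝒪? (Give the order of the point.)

5

2P: tangent at (10, 2): λ = (3·10² + 5)/(2·2) ≡ 16/4. 4⁻¹ ≡ 13 (mod 17) since 4·13 = 52 ≡ 1, so λ ≡ 16·13 ≡ 4.
  x = λ² - 10 - 10 = 16 - 20 ≡ 13; y = λ·(10 - 13) - 2 ≡ 3. → (13, 3)
3P: (13, 3) + (10, 2). λ = (2 - 3)/(10 - 13) ≡ 16/14 mod 17. 14⁻¹ ≡ 11 (mod 17), so λ ≡ 6.
  x = λ² - 13 - 10 = 36 - 23 ≡ 13; y = λ·(13 - 13) - 3 ≡ 14. → (13, 14)
4P: (13, 14) + (10, 2). λ = (2 - 14)/(10 - 13) ≡ 5/14 mod 17. 14⁻¹ ≡ 11 (mod 17) since 14·11 = 154 ≡ 1, so λ ≡ 4.
  x = λ² - 13 - 10 = 16 - 23 ≡ 10; y = λ·(13 - 10) - 14 ≡ 15. → (10, 15)
5P: (10, 15) + (10, 2): same x and y₁ ≡ -y₂, so the sum is 𝒪.
5P = 𝒪, so the order is 5.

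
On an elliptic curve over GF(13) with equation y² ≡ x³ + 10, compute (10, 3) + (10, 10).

O

The two points share x = 10 and their y-coordinates satisfy 3 + 10 ≡ 0 (mod 13), so they are inverses. Their sum is 𝒪.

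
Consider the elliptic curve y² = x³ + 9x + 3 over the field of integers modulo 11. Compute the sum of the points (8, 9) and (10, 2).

(8, 9) + (10, 2). λ = (2 - 9)/(10 - 8) ≡ 4/2 mod 11. 2⁻¹ ≡ 6 (mod 11) since 2·6 = 12 ≡ 1, so λ ≡ 2.
  x = λ² - 8 - 10 = 4 - 18 ≡ 8; y = λ·(8 - 8) - 9 ≡ 2. → (8, 2)

(8, 2)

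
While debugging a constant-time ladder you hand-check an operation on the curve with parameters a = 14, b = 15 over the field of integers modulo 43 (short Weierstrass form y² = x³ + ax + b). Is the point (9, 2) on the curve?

no

y² = 2² ≡ 4; x³ + 14x + 15 = 870 ≡ 10 (mod 43). 4 ≠ 10.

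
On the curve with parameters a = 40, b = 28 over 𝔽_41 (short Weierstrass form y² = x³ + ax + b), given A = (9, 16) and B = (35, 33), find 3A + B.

(32, 28)

First 3A:
Repeated addition: build up to 3A.
2A: tangent at (9, 16): λ = (3·9² + 40)/(2·16) ≡ 37/32. 32⁻¹ ≡ 9 (mod 41), so λ ≡ 37·9 ≡ 5.
  x = λ² - 9 - 9 = 25 - 18 ≡ 7; y = λ·(9 - 7) - 16 ≡ 35. → (7, 35)
3A: (7, 35) + (9, 16). λ = (16 - 35)/(9 - 7) ≡ 22/2 mod 41. 2⁻¹ ≡ 21 (mod 41), so λ ≡ 11.
  x = λ² - 7 - 9 = 121 - 16 ≡ 23; y = λ·(7 - 23) - 35 ≡ 35. → (23, 35)
3A = (23, 35).
Finally 3A + B:
(23, 35) + (35, 33). λ = (33 - 35)/(35 - 23) ≡ 39/12 mod 41. 12⁻¹ ≡ 24 (mod 41), so λ ≡ 34.
  x = λ² - 23 - 35 = 1156 - 58 ≡ 32; y = λ·(23 - 32) - 35 ≡ 28. → (32, 28)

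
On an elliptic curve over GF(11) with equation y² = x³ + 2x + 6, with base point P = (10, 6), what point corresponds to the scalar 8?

Double-and-add on 8 = (1000)₂. Start with P = (10, 6) for the leading 1-bit.
double: tangent at (10, 6): λ = (3·10² + 2)/(2·6) ≡ 5/1. 1⁻¹ ≡ 1 (mod 11), so λ ≡ 5·1 ≡ 5.
  x = λ² - 10 - 10 = 25 - 20 ≡ 5; y = λ·(10 - 5) - 6 ≡ 8. → (5, 8)
double: tangent at (5, 8): λ = (3·5² + 2)/(2·8) ≡ 0/5. 5⁻¹ ≡ 9 (mod 11) since 5·9 = 45 ≡ 1, so λ ≡ 0·9 ≡ 0.
  x = λ² - 5 - 5 = 0 - 10 ≡ 1; y = λ·(5 - 1) - 8 ≡ 3. → (1, 3)
double: tangent at (1, 3): λ = (3·1² + 2)/(2·3) ≡ 5/6. 6⁻¹ ≡ 2 (mod 11), so λ ≡ 5·2 ≡ 10.
  x = λ² - 1 - 1 = 100 - 2 ≡ 10; y = λ·(1 - 10) - 3 ≡ 6. → (10, 6)

(10, 6)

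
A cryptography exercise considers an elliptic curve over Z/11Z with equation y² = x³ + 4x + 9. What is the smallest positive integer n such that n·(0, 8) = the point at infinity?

6

2P: tangent at (0, 8): λ = (3·0² + 4)/(2·8) ≡ 4/5. 5⁻¹ ≡ 9 (mod 11) since 5·9 = 45 ≡ 1, so λ ≡ 4·9 ≡ 3.
  x = λ² - 0 - 0 = 9 - 0 ≡ 9; y = λ·(0 - 9) - 8 ≡ 9. → (9, 9)
3P: (9, 9) + (0, 8). λ = (8 - 9)/(0 - 9) ≡ 10/2 mod 11. 2⁻¹ ≡ 6 (mod 11) since 2·6 = 12 ≡ 1, so λ ≡ 5.
  x = λ² - 9 - 0 = 25 - 9 ≡ 5; y = λ·(9 - 5) - 9 ≡ 0. → (5, 0)
4P: (5, 0) + (0, 8). λ = (8 - 0)/(0 - 5) ≡ 8/6 mod 11. 6⁻¹ ≡ 2 (mod 11), so λ ≡ 5.
  x = λ² - 5 - 0 = 25 - 5 ≡ 9; y = λ·(5 - 9) - 0 ≡ 2. → (9, 2)
5P: (9, 2) + (0, 8). λ = (8 - 2)/(0 - 9) ≡ 6/2 mod 11. 2⁻¹ ≡ 6 (mod 11) since 2·6 = 12 ≡ 1, so λ ≡ 3.
  x = λ² - 9 - 0 = 9 - 9 ≡ 0; y = λ·(9 - 0) - 2 ≡ 3. → (0, 3)
6P: (0, 3) + (0, 8): same x and y₁ ≡ -y₂, so the sum is the point at infinity.
6P = the point at infinity, so the order is 6.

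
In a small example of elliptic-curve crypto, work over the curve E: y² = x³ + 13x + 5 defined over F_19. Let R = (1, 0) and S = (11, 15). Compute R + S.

(1, 0) + (11, 15). λ = (15 - 0)/(11 - 1) ≡ 15/10 mod 19. 10⁻¹ ≡ 2 (mod 19), so λ ≡ 11.
  x = λ² - 1 - 11 = 121 - 12 ≡ 14; y = λ·(1 - 14) - 0 ≡ 9. → (14, 9)

(14, 9)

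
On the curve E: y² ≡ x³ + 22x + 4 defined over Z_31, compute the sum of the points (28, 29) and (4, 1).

(28, 29) + (4, 1). λ = (1 - 29)/(4 - 28) ≡ 3/7 mod 31. 7⁻¹ ≡ 9 (mod 31), so λ ≡ 27.
  x = λ² - 28 - 4 = 729 - 32 ≡ 15; y = λ·(28 - 15) - 29 ≡ 12. → (15, 12)

(15, 12)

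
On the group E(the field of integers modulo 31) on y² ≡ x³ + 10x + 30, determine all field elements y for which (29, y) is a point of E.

x³ + 10x + 30 = 24709 ≡ 2 (mod 31).
Square roots of 2 mod 31: 8 and 23 (since 8² = 64 ≡ 2).

8, 23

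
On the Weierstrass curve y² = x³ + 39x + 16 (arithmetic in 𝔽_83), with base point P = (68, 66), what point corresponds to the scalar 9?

Repeated addition: build up to 9P.
2P: tangent at (68, 66): λ = (3·68² + 39)/(2·66) ≡ 50/49. 49⁻¹ ≡ 61 (mod 83), so λ ≡ 50·61 ≡ 62.
  x = λ² - 68 - 68 = 3844 - 136 ≡ 56; y = λ·(68 - 56) - 66 ≡ 14. → (56, 14)
3P: (56, 14) + (68, 66). λ = (66 - 14)/(68 - 56) ≡ 52/12 mod 83. 12⁻¹ ≡ 7 (mod 83), so λ ≡ 32.
  x = λ² - 56 - 68 = 1024 - 124 ≡ 70; y = λ·(56 - 70) - 14 ≡ 36. → (70, 36)
4P: (70, 36) + (68, 66). λ = (66 - 36)/(68 - 70) ≡ 30/81 mod 83. 81⁻¹ ≡ 41 (mod 83), so λ ≡ 68.
  x = λ² - 70 - 68 = 4624 - 138 ≡ 4; y = λ·(70 - 4) - 36 ≡ 53. → (4, 53)
5P: (4, 53) + (68, 66). λ = (66 - 53)/(68 - 4) ≡ 13/64 mod 83. 64⁻¹ ≡ 48 (mod 83) since 64·48 = 3072 ≡ 1, so λ ≡ 43.
  x = λ² - 4 - 68 = 1849 - 72 ≡ 34; y = λ·(4 - 34) - 53 ≡ 68. → (34, 68)
6P: (34, 68) + (68, 66). λ = (66 - 68)/(68 - 34) ≡ 81/34 mod 83. 34⁻¹ ≡ 22 (mod 83), so λ ≡ 39.
  x = λ² - 34 - 68 = 1521 - 102 ≡ 8; y = λ·(34 - 8) - 68 ≡ 33. → (8, 33)
7P: (8, 33) + (68, 66). λ = (66 - 33)/(68 - 8) ≡ 33/60 mod 83. 60⁻¹ ≡ 18 (mod 83), so λ ≡ 13.
  x = λ² - 8 - 68 = 169 - 76 ≡ 10; y = λ·(8 - 10) - 33 ≡ 24. → (10, 24)
8P: (10, 24) + (68, 66). λ = (66 - 24)/(68 - 10) ≡ 42/58 mod 83. 58⁻¹ ≡ 73 (mod 83), so λ ≡ 78.
  x = λ² - 10 - 68 = 6084 - 78 ≡ 30; y = λ·(10 - 30) - 24 ≡ 76. → (30, 76)
9P: (30, 76) + (68, 66). λ = (66 - 76)/(68 - 30) ≡ 73/38 mod 83. 38⁻¹ ≡ 59 (mod 83), so λ ≡ 74.
  x = λ² - 30 - 68 = 5476 - 98 ≡ 66; y = λ·(30 - 66) - 76 ≡ 82. → (66, 82)

(66, 82)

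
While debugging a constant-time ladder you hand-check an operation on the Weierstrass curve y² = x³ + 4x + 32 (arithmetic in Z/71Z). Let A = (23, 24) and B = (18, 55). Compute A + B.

(23, 47)

(23, 24) + (18, 55). λ = (55 - 24)/(18 - 23) ≡ 31/66 mod 71. 66⁻¹ ≡ 14 (mod 71), so λ ≡ 8.
  x = λ² - 23 - 18 = 64 - 41 ≡ 23; y = λ·(23 - 23) - 24 ≡ 47. → (23, 47)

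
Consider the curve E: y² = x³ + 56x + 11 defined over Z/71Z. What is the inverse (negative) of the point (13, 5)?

(13, 66)

-(13, 5) = (13, -5 mod 71) = (13, 66).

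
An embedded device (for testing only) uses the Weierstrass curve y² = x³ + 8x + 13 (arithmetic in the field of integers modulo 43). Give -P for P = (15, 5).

(15, 38)

-(15, 5) = (15, -5 mod 43) = (15, 38).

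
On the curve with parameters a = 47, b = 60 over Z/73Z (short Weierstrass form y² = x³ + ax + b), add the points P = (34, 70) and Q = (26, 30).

(34, 70) + (26, 30). λ = (30 - 70)/(26 - 34) ≡ 33/65 mod 73. 65⁻¹ ≡ 9 (mod 73), so λ ≡ 5.
  x = λ² - 34 - 26 = 25 - 60 ≡ 38; y = λ·(34 - 38) - 70 ≡ 56. → (38, 56)

(38, 56)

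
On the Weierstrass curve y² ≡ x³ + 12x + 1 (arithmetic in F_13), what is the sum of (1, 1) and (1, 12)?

O

The two points share x = 1 and their y-coordinates satisfy 1 + 12 ≡ 0 (mod 13), so they are inverses. Their sum is O.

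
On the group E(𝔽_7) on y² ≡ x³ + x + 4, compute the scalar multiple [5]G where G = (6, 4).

O

Double-and-add on 5 = (101)₂. Start with G = (6, 4) for the leading 1-bit.
double: tangent at (6, 4): λ = (3·6² + 1)/(2·4) ≡ 4/1. 1⁻¹ ≡ 1 (mod 7), so λ ≡ 4·1 ≡ 4.
  x = λ² - 6 - 6 = 16 - 12 ≡ 4; y = λ·(6 - 4) - 4 ≡ 4. → (4, 4)
double: tangent at (4, 4): λ = (3·4² + 1)/(2·4) ≡ 0/1. 1⁻¹ ≡ 1 (mod 7), so λ ≡ 0·1 ≡ 0.
  x = λ² - 4 - 4 = 0 - 8 ≡ 6; y = λ·(4 - 6) - 4 ≡ 3. → (6, 3)
add G: (6, 3) + (6, 4): same x and y₁ ≡ -y₂, so the sum is O.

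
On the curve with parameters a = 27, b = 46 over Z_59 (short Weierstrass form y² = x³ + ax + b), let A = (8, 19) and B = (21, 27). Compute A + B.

(8, 19) + (21, 27). λ = (27 - 19)/(21 - 8) ≡ 8/13 mod 59. 13⁻¹ ≡ 50 (mod 59) since 13·50 = 650 ≡ 1, so λ ≡ 46.
  x = λ² - 8 - 21 = 2116 - 29 ≡ 22; y = λ·(8 - 22) - 19 ≡ 45. → (22, 45)

(22, 45)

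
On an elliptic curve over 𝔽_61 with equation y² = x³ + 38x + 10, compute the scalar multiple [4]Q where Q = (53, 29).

Double-and-add on 4 = (100)₂. Start with Q = (53, 29) for the leading 1-bit.
double: tangent at (53, 29): λ = (3·53² + 38)/(2·29) ≡ 47/58. 58⁻¹ ≡ 20 (mod 61) since 58·20 = 1160 ≡ 1, so λ ≡ 47·20 ≡ 25.
  x = λ² - 53 - 53 = 625 - 106 ≡ 31; y = λ·(53 - 31) - 29 ≡ 33. → (31, 33)
double: tangent at (31, 33): λ = (3·31² + 38)/(2·33) ≡ 54/5. 5⁻¹ ≡ 49 (mod 61), so λ ≡ 54·49 ≡ 23.
  x = λ² - 31 - 31 = 529 - 62 ≡ 40; y = λ·(31 - 40) - 33 ≡ 4. → (40, 4)

(40, 4)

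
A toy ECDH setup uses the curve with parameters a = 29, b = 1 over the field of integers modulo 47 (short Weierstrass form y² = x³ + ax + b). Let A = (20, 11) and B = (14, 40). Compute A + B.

(20, 11) + (14, 40). λ = (40 - 11)/(14 - 20) ≡ 29/41 mod 47. 41⁻¹ ≡ 39 (mod 47), so λ ≡ 3.
  x = λ² - 20 - 14 = 9 - 34 ≡ 22; y = λ·(20 - 22) - 11 ≡ 30. → (22, 30)

(22, 30)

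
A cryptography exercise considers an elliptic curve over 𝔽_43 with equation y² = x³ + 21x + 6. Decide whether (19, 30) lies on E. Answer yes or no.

yes

y² = 30² ≡ 40; x³ + 21x + 6 = 7264 ≡ 40 (mod 43). 40 = 40.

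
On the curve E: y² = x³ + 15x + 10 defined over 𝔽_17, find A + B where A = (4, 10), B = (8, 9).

(4, 10) + (8, 9). λ = (9 - 10)/(8 - 4) ≡ 16/4 mod 17. 4⁻¹ ≡ 13 (mod 17) since 4·13 = 52 ≡ 1, so λ ≡ 4.
  x = λ² - 4 - 8 = 16 - 12 ≡ 4; y = λ·(4 - 4) - 10 ≡ 7. → (4, 7)

(4, 7)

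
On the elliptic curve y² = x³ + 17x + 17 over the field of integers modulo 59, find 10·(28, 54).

Write G = (28, 54).
Repeated addition: build up to 10G.
2G: tangent at (28, 54): λ = (3·28² + 17)/(2·54) ≡ 9/49. 49⁻¹ ≡ 53 (mod 59) since 49·53 = 2597 ≡ 1, so λ ≡ 9·53 ≡ 5.
  x = λ² - 28 - 28 = 25 - 56 ≡ 28; y = λ·(28 - 28) - 54 ≡ 5. → (28, 5)
3G: (28, 5) + (28, 54): same x and y₁ ≡ -y₂, so the sum is the point at infinity.
4G: the point at infinity + (28, 54) = (28, 54) (identity).
5G: tangent at (28, 54): λ = (3·28² + 17)/(2·54) ≡ 9/49. 49⁻¹ ≡ 53 (mod 59), so λ ≡ 9·53 ≡ 5.
  x = λ² - 28 - 28 = 25 - 56 ≡ 28; y = λ·(28 - 28) - 54 ≡ 5. → (28, 5)
6G: (28, 5) + (28, 54): same x and y₁ ≡ -y₂, so the sum is the point at infinity.
7G: the point at infinity + (28, 54) = (28, 54) (identity).
8G: tangent at (28, 54): λ = (3·28² + 17)/(2·54) ≡ 9/49. 49⁻¹ ≡ 53 (mod 59), so λ ≡ 9·53 ≡ 5.
  x = λ² - 28 - 28 = 25 - 56 ≡ 28; y = λ·(28 - 28) - 54 ≡ 5. → (28, 5)
9G: (28, 5) + (28, 54): same x and y₁ ≡ -y₂, so the sum is the point at infinity.
10G: the point at infinity + (28, 54) = (28, 54) (identity).

(28, 54)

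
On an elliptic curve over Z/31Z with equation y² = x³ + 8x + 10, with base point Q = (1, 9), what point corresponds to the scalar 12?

Double-and-add on 12 = (1100)₂. Start with Q = (1, 9) for the leading 1-bit.
double: tangent at (1, 9): λ = (3·1² + 8)/(2·9) ≡ 11/18. 18⁻¹ ≡ 19 (mod 31), so λ ≡ 11·19 ≡ 23.
  x = λ² - 1 - 1 = 529 - 2 ≡ 0; y = λ·(1 - 0) - 9 ≡ 14. → (0, 14)
add Q: (0, 14) + (1, 9). λ = (9 - 14)/(1 - 0) ≡ 26/1 mod 31. 1⁻¹ ≡ 1 (mod 31), so λ ≡ 26.
  x = λ² - 0 - 1 = 676 - 1 ≡ 24; y = λ·(0 - 24) - 14 ≡ 13. → (24, 13)
double: tangent at (24, 13): λ = (3·24² + 8)/(2·13) ≡ 0/26. 26⁻¹ ≡ 6 (mod 31), so λ ≡ 0·6 ≡ 0.
  x = λ² - 24 - 24 = 0 - 48 ≡ 14; y = λ·(24 - 14) - 13 ≡ 18. → (14, 18)
double: tangent at (14, 18): λ = (3·14² + 8)/(2·18) ≡ 7/5. 5⁻¹ ≡ 25 (mod 31) since 5·25 = 125 ≡ 1, so λ ≡ 7·25 ≡ 20.
  x = λ² - 14 - 14 = 400 - 28 ≡ 0; y = λ·(14 - 0) - 18 ≡ 14. → (0, 14)

(0, 14)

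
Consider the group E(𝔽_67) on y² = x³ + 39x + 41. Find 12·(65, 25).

(23, 43)

Write P = (65, 25).
Double-and-add on 12 = (1100)₂. Start with P = (65, 25) for the leading 1-bit.
double: tangent at (65, 25): λ = (3·65² + 39)/(2·25) ≡ 51/50. 50⁻¹ ≡ 63 (mod 67) since 50·63 = 3150 ≡ 1, so λ ≡ 51·63 ≡ 64.
  x = λ² - 65 - 65 = 4096 - 130 ≡ 13; y = λ·(65 - 13) - 25 ≡ 20. → (13, 20)
add P: (13, 20) + (65, 25). λ = (25 - 20)/(65 - 13) ≡ 5/52 mod 67. 52⁻¹ ≡ 58 (mod 67) since 52·58 = 3016 ≡ 1, so λ ≡ 22.
  x = λ² - 13 - 65 = 484 - 78 ≡ 4; y = λ·(13 - 4) - 20 ≡ 44. → (4, 44)
double: tangent at (4, 44): λ = (3·4² + 39)/(2·44) ≡ 20/21. 21⁻¹ ≡ 16 (mod 67) since 21·16 = 336 ≡ 1, so λ ≡ 20·16 ≡ 52.
  x = λ² - 4 - 4 = 2704 - 8 ≡ 16; y = λ·(4 - 16) - 44 ≡ 2. → (16, 2)
double: tangent at (16, 2): λ = (3·16² + 39)/(2·2) ≡ 3/4. 4⁻¹ ≡ 17 (mod 67), so λ ≡ 3·17 ≡ 51.
  x = λ² - 16 - 16 = 2601 - 32 ≡ 23; y = λ·(16 - 23) - 2 ≡ 43. → (23, 43)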